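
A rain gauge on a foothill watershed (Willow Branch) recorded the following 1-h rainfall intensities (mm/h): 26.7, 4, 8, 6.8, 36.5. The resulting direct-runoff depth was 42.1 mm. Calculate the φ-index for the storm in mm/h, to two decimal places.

φ ≈ 10.55 mm/h

Only the 2 blocks with intensity above φ contribute runoff: 26.7, 36.5 mm/h.
Σ(I−φ)·Δt = d  ⇒  (26.7+36.5 − 2φ)·1 = 42.1
φ = (63.20 − 42.1/1) / 2 = 10.55 mm/h.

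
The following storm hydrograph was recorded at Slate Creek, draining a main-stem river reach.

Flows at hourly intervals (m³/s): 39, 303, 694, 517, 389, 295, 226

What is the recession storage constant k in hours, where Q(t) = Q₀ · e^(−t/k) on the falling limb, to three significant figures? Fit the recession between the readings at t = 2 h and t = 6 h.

k ≈ 3.57 h

On the falling limb, Q drops from 694 to 226 m³/s between t = 2 h and t = 6 h (Δt = 4 h).
k = −Δt / ln(Q₂/Q₁) = −4 / ln(226/694) = 3.57 h.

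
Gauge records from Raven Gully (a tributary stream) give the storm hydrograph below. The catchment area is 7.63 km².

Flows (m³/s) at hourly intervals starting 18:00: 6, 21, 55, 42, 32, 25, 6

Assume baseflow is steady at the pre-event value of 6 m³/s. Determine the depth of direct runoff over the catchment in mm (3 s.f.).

d ≈ 68.4 mm

Direct runoff: 0.0, 15.0, 49.0, 36.0, 26.0, 19.0, 0.0 m³/s; ΣQ_DR = 145.0 m³/s.
V = ΣQ_DR · Δt = 145.0 × 3600 s = 5.220 × 10^5 m³.
Over A = 7.63 km², depth = V / A = 68.4 mm.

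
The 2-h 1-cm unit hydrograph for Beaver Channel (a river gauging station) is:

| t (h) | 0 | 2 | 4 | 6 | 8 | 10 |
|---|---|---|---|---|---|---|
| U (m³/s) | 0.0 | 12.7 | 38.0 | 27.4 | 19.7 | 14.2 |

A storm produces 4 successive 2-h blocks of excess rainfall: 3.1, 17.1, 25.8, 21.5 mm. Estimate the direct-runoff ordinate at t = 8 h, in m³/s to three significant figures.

Q ≈ 178 m³/s

By discrete convolution, Q_j = Σ (P_i / 10 mm) · U_{j−i}.
At t = 8 h (j=4): Q = (3.1/10)·19.7 + (17.1/10)·27.4 + (25.8/10)·38.0 + (21.5/10)·12.7 = 178 m³/s.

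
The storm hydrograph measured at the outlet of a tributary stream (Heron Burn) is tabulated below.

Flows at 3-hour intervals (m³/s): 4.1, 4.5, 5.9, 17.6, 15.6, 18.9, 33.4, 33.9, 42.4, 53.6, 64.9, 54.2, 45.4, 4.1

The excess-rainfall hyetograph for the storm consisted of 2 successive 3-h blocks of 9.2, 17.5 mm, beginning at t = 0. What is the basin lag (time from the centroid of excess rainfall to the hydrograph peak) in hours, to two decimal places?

t_L ≈ 26.53 h

Centroid of excess rainfall: t_c = Σ P_i·t̄_i / ΣP_i = 3.4663 h (block centres at 1.5, 4.5 h).
Hydrograph peak occurs at t = 30 h, so basin lag t_L = 30 − 3.4663 = 26.53 h.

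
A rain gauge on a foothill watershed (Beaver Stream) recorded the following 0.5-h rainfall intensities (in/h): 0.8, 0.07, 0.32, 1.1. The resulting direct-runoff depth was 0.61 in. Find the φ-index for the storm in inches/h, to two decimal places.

φ ≈ 0.34 in/h

Only the 2 blocks with intensity above φ contribute runoff: 0.8, 1.1 in/h.
Σ(I−φ)·Δt = d  ⇒  (0.8+1.1 − 2φ)·0.5 = 0.61
φ = (1.900 − 0.61/0.5) / 2 = 0.34 in/h.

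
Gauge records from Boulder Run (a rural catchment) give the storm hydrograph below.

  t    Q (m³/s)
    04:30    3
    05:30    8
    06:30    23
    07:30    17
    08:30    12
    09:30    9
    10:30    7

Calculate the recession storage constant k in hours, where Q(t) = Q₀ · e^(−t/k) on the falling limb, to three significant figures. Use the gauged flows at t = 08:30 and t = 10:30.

On the falling limb, Q drops from 12 to 7 m³/s between t = 08:30 and t = 10:30 (Δt = 2 h).
k = −Δt / ln(Q₂/Q₁) = −2 / ln(7/12) = 3.71 h.

k ≈ 3.71 h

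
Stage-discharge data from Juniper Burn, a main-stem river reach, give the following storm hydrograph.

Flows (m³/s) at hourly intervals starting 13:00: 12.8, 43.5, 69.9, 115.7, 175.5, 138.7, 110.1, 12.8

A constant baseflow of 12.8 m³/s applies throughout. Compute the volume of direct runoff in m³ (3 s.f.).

Direct-runoff ordinates (Q − Q_b): 0.0, 30.7, 57.1, 102.9, 162.7, 125.9, 97.3, 0.0 m³/s.
ΣQ_DR = 576.6 m³/s.
With Δt = 1 h = 3600 s, V = ΣQ_DR · Δt = 576.6 × 3600 = 2.08 × 10^6 m³.

V ≈ 2.08 × 10^6 m³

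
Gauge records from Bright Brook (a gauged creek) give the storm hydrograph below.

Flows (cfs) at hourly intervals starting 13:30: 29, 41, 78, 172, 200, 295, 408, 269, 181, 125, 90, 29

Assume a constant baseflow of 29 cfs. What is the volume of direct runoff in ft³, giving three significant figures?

V ≈ 5.65 × 10^6 ft³

Direct-runoff ordinates (Q − Q_b): 0.0, 12.0, 49.0, 143.0, 171.0, 266.0, 379.0, 240.0, 152.0, 96.0, 61.0, 0.0 cfs.
ΣQ_DR = 1569 cfs.
With Δt = 1 h = 3600 s, V = ΣQ_DR · Δt = 1569 × 3600 = 5.65 × 10^6 ft³.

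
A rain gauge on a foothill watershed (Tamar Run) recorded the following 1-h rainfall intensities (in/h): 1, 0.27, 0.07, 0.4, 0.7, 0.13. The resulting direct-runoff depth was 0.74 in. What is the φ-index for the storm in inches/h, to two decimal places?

φ ≈ 0.48 in/h

Only the 2 blocks with intensity above φ contribute runoff: 1, 0.7 in/h.
Σ(I−φ)·Δt = d  ⇒  (1+0.7 − 2φ)·1 = 0.74
φ = (1.700 − 0.74/1) / 2 = 0.48 in/h.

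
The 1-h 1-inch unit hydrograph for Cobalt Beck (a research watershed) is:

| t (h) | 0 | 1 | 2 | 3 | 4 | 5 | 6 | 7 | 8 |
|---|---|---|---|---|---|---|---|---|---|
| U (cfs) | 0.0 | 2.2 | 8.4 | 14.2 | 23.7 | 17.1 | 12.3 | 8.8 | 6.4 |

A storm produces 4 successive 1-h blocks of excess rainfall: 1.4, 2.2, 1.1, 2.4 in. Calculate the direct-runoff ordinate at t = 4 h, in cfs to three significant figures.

By discrete convolution, Q_j = Σ (P_i / 1 in) · U_{j−i}.
At t = 4 h (j=4): Q = (1.4/1)·23.7 + (2.2/1)·14.2 + (1.1/1)·8.4 + (2.4/1)·2.2 = 78.9 cfs.

Q ≈ 78.9 cfs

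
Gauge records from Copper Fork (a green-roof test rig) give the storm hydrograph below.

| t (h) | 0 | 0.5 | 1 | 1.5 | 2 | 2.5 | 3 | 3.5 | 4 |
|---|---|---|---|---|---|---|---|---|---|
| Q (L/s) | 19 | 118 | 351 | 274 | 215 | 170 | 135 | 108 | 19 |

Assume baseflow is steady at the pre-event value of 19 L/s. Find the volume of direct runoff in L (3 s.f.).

V ≈ 2.23 × 10^6 L

Direct-runoff ordinates (Q − Q_b): 0.0, 99.0, 332.0, 255.0, 196.0, 151.0, 116.0, 89.0, 0.0 L/s.
ΣQ_DR = 1238 L/s.
With Δt = 0.5 h = 1800 s, V = ΣQ_DR · Δt = 1238 × 1800 = 2.23 × 10^6 L.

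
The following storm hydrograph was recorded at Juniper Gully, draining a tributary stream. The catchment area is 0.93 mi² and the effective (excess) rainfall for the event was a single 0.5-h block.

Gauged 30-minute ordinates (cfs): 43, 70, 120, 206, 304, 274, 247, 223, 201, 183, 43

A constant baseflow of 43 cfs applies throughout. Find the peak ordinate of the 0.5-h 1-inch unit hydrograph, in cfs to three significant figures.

U_p ≈ 217 cfs

Direct runoff: 0.0, 27.0, 77.0, 163.0, 261.0, 231.0, 204.0, 180.0, 158.0, 140.0, 0.0 cfs; ΣQ_DR = 1441 cfs, peak = 261.0 cfs.
Runoff depth d = ΣQ_DR·Δt / A = 1441 × 1800 / (0.93 mi²) = 1.201 in.
The 1-inch UH is the DRH scaled by (1 in)/d, so U_p = 261.0 × 1/1.201 = 217 cfs.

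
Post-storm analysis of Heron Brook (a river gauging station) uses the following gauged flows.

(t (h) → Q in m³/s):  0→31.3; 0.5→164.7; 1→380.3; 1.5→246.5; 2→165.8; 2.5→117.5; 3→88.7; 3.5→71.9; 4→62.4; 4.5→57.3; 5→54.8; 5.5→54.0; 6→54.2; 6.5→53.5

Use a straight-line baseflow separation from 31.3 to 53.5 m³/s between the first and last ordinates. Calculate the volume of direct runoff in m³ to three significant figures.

V ≈ 1.82 × 10^6 m³

Direct-runoff ordinates (Q − Q_b): 0.00, 131.69, 345.58, 210.08, 127.67, 77.66, 47.15, 28.65, 17.44, 10.63, 6.42, 3.92, 2.41, 0.00 m³/s.
ΣQ_DR = 1009 m³/s.
With Δt = 0.5 h = 1800 s, V = ΣQ_DR · Δt = 1009 × 1800 = 1.82 × 10^6 m³.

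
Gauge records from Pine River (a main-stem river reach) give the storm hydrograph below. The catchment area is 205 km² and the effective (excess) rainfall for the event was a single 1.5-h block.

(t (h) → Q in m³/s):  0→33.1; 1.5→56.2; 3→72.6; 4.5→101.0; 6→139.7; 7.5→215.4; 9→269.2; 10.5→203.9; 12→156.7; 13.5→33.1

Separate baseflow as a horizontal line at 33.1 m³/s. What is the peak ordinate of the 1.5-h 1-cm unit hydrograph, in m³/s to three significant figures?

Direct runoff: 0.0, 23.1, 39.5, 67.9, 106.6, 182.3, 236.1, 170.8, 123.6, 0.0 m³/s; ΣQ_DR = 949.9 m³/s, peak = 236.1 m³/s.
Runoff depth d = ΣQ_DR·Δt / A = 949.9 × 5400 / (205 km²) = 25.02 mm.
The 1-cm UH is the DRH scaled by (10 mm)/d, so U_p = 236.1 × 10/25.02 = 94.4 m³/s.

U_p ≈ 94.4 m³/s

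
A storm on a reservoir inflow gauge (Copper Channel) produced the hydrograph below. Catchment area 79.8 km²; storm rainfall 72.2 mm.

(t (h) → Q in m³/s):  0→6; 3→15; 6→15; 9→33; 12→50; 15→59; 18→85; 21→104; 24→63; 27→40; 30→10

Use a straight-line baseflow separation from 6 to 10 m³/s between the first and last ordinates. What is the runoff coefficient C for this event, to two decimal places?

C ≈ 0.73

ΣQ_DR = 392.0 m³/s; V = ΣQ_DR·Δt = 4.234 × 10^6 m³.
Runoff depth d = V / A = 53.05 mm.
C = d / P = 53.05 / 72.2 = 0.73.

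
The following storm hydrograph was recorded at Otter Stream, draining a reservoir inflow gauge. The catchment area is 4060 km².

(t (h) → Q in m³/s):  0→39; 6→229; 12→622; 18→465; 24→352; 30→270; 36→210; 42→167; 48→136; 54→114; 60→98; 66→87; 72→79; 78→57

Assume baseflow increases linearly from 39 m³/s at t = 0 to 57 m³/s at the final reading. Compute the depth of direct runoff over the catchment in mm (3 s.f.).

Direct runoff: 0.00, 188.62, 580.23, 421.85, 307.46, 224.08, 162.69, 118.31, 85.92, 62.54, 45.15, 32.77, 23.38, 0.00 m³/s; ΣQ_DR = 2253 m³/s.
V = ΣQ_DR · Δt = 2253 × 21600 s = 4.866 × 10^7 m³.
Over A = 4060 km², depth = V / A = 12.0 mm.

d ≈ 12.0 mm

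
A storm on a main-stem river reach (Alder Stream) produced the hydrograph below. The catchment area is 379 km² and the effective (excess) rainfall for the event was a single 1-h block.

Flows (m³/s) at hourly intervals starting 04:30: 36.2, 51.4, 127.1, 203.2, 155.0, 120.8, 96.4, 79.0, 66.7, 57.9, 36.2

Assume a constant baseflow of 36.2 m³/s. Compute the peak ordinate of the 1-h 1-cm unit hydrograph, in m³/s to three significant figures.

Direct runoff: 0.0, 15.2, 90.9, 167.0, 118.8, 84.6, 60.2, 42.8, 30.5, 21.7, 0.0 m³/s; ΣQ_DR = 631.7 m³/s, peak = 167.0 m³/s.
Runoff depth d = ΣQ_DR·Δt / A = 631.7 × 3600 / (379 km²) = 6.000 mm.
The 1-cm UH is the DRH scaled by (10 mm)/d, so U_p = 167.0 × 10/6.000 = 278 m³/s.

U_p ≈ 278 m³/s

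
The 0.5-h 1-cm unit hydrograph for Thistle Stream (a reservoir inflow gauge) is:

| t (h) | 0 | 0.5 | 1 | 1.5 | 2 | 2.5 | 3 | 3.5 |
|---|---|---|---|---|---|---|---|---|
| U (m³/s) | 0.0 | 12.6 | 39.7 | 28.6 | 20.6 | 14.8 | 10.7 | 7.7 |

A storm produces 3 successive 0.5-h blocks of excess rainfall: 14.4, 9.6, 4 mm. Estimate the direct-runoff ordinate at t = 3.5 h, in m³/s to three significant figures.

By discrete convolution, Q_j = Σ (P_i / 10 mm) · U_{j−i}.
At t = 3.5 h (j=7): Q = (14.4/10)·7.7 + (9.6/10)·10.7 + (4/10)·14.8 = 27.3 m³/s.

Q ≈ 27.3 m³/s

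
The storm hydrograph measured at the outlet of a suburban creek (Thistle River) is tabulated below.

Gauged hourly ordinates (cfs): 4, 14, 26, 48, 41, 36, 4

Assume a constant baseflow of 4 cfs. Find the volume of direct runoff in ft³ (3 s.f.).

V ≈ 5.22 × 10^5 ft³

Direct-runoff ordinates (Q − Q_b): 0.0, 10.0, 22.0, 44.0, 37.0, 32.0, 0.0 cfs.
ΣQ_DR = 145.0 cfs.
With Δt = 1 h = 3600 s, V = ΣQ_DR · Δt = 145.0 × 3600 = 5.22 × 10^5 ft³.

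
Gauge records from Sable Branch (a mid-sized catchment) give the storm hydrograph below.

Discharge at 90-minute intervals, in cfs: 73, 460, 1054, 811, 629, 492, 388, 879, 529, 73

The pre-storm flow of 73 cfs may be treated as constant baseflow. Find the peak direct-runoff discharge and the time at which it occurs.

Subtracting baseflow gives direct-runoff ordinates: 0.0, 387.0, 981.0, 738.0, 556.0, 419.0, 315.0, 806.0, 456.0, 0.0 cfs.
The maximum is 981.0 cfs, occurring at the reading for t = 3 h.

Q_p = 981.0 cfs at t = 3 h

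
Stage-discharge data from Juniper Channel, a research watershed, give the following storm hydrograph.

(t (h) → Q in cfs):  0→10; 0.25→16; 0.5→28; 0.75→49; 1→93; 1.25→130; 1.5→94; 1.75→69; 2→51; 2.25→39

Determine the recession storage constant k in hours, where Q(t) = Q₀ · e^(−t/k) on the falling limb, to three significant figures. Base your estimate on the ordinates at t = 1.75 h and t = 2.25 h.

k ≈ 0.876 h

On the falling limb, Q drops from 69 to 39 cfs between t = 1.75 h and t = 2.25 h (Δt = 0.5 h).
k = −Δt / ln(Q₂/Q₁) = −0.5 / ln(39/69) = 0.876 h.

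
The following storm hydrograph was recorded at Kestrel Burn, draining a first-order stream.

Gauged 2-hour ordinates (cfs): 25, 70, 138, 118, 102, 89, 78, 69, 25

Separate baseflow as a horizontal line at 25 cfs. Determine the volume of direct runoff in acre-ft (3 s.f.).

Direct-runoff ordinates (Q − Q_b): 0.0, 45.0, 113.0, 93.0, 77.0, 64.0, 53.0, 44.0, 0.0 cfs.
ΣQ_DR = 489.0 cfs.
With Δt = 2 h = 7200 s, V = ΣQ_DR · Δt = 489.0 × 7200 = 3.52 × 10^6 ft³ = 80.8 acre-ft.

V ≈ 80.8 acre-ft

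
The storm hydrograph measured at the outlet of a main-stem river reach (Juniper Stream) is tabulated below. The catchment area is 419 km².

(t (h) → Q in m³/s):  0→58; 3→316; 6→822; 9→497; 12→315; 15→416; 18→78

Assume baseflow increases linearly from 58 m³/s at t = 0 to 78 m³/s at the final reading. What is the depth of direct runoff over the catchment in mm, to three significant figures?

Direct runoff: 0.00, 254.67, 757.33, 429.00, 243.67, 341.33, 0.00 m³/s; ΣQ_DR = 2026 m³/s.
V = ΣQ_DR · Δt = 2026 × 10800 s = 2.188 × 10^7 m³.
Over A = 419 km², depth = V / A = 52.2 mm.

d ≈ 52.2 mm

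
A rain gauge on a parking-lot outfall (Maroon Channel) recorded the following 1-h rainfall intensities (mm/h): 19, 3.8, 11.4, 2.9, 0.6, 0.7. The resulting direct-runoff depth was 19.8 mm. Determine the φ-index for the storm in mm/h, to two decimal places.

Only the 2 blocks with intensity above φ contribute runoff: 19, 11.4 mm/h.
Σ(I−φ)·Δt = d  ⇒  (19+11.4 − 2φ)·1 = 19.8
φ = (30.40 − 19.8/1) / 2 = 5.30 mm/h.

φ ≈ 5.30 mm/h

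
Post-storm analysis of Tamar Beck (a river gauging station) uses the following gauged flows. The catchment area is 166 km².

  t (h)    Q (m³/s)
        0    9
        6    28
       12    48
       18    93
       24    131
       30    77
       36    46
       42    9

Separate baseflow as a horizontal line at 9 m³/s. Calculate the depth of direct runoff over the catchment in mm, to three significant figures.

d ≈ 48.0 mm

Direct runoff: 0.0, 19.0, 39.0, 84.0, 122.0, 68.0, 37.0, 0.0 m³/s; ΣQ_DR = 369.0 m³/s.
V = ΣQ_DR · Δt = 369.0 × 21600 s = 7.970 × 10^6 m³.
Over A = 166 km², depth = V / A = 48.0 mm.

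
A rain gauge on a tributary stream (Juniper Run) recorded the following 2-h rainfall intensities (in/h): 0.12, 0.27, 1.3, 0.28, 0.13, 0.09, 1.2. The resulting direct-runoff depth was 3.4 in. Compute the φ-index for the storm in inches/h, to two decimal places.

Only the 2 blocks with intensity above φ contribute runoff: 1.3, 1.2 in/h.
Σ(I−φ)·Δt = d  ⇒  (1.3+1.2 − 2φ)·2 = 3.4
φ = (2.500 − 3.4/2) / 2 = 0.40 in/h.

φ ≈ 0.40 in/h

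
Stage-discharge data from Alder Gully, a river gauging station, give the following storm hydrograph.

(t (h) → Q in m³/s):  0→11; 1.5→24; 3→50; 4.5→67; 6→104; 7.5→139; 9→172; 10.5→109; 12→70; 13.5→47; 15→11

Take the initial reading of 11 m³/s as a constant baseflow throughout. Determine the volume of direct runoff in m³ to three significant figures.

V ≈ 3.69 × 10^6 m³

Direct-runoff ordinates (Q − Q_b): 0.0, 13.0, 39.0, 56.0, 93.0, 128.0, 161.0, 98.0, 59.0, 36.0, 0.0 m³/s.
ΣQ_DR = 683.0 m³/s.
With Δt = 1.5 h = 5400 s, V = ΣQ_DR · Δt = 683.0 × 5400 = 3.69 × 10^6 m³.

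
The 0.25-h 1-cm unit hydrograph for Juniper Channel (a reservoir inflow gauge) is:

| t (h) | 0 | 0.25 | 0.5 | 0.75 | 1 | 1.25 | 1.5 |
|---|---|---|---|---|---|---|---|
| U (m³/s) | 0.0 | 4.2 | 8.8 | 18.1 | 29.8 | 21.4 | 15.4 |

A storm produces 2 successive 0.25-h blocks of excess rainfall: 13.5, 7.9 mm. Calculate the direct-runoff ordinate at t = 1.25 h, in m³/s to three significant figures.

Q ≈ 52.4 m³/s

By discrete convolution, Q_j = Σ (P_i / 10 mm) · U_{j−i}.
At t = 1.25 h (j=5): Q = (13.5/10)·21.4 + (7.9/10)·29.8 = 52.4 m³/s.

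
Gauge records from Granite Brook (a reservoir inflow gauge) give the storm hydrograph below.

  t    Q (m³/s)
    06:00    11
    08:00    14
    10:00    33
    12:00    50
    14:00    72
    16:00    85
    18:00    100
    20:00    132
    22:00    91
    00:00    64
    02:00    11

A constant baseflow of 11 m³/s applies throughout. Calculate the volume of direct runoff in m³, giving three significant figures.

Direct-runoff ordinates (Q − Q_b): 0.0, 3.0, 22.0, 39.0, 61.0, 74.0, 89.0, 121.0, 80.0, 53.0, 0.0 m³/s.
ΣQ_DR = 542.0 m³/s.
With Δt = 2 h = 7200 s, V = ΣQ_DR · Δt = 542.0 × 7200 = 3.90 × 10^6 m³.

V ≈ 3.90 × 10^6 m³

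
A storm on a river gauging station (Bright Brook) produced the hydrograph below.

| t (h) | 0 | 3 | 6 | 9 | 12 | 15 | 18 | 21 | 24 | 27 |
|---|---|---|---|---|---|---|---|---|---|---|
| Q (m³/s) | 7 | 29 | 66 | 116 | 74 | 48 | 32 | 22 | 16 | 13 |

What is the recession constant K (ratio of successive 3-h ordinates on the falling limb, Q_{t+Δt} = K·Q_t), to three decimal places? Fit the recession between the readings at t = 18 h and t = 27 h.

Using the recession-limb readings at t = 18 h and t = 27 h: Q falls from 32 to 13 m³/s over 3 intervals.
K = (Q₂/Q₁)^(1/3) = (13/32)^(1/3) = 0.741.

K ≈ 0.741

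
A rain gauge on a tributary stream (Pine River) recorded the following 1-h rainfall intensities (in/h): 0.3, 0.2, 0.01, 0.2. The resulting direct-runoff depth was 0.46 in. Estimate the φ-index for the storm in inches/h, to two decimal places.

φ ≈ 0.08 in/h

Only the 3 blocks with intensity above φ contribute runoff: 0.3, 0.2, 0.2 in/h.
Σ(I−φ)·Δt = d  ⇒  (0.3+0.2+0.2 − 3φ)·1 = 0.46
φ = (0.7000 − 0.46/1) / 3 = 0.08 in/h.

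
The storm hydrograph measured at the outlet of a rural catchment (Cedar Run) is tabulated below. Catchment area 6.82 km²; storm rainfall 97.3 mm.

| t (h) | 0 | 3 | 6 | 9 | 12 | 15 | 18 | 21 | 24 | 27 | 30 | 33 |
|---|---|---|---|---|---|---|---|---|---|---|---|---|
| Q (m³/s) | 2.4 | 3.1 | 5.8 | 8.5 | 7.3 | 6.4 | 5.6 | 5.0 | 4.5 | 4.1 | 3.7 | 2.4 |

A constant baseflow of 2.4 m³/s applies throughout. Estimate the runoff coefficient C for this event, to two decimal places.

ΣQ_DR = 30.00 m³/s; V = ΣQ_DR·Δt = 3.240 × 10^5 m³.
Runoff depth d = V / A = 47.51 mm.
C = d / P = 47.51 / 97.3 = 0.49.

C ≈ 0.49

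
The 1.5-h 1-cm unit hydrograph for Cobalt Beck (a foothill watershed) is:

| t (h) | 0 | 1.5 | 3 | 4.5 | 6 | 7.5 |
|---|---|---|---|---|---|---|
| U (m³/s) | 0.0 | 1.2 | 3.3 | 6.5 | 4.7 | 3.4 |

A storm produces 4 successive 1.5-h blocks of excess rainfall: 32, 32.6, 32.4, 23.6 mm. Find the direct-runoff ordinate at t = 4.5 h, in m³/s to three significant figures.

By discrete convolution, Q_j = Σ (P_i / 10 mm) · U_{j−i}.
At t = 4.5 h (j=3): Q = (32/10)·6.5 + (32.6/10)·3.3 + (32.4/10)·1.2 + (23.6/10)·0.0 = 35.4 m³/s.

Q ≈ 35.4 m³/s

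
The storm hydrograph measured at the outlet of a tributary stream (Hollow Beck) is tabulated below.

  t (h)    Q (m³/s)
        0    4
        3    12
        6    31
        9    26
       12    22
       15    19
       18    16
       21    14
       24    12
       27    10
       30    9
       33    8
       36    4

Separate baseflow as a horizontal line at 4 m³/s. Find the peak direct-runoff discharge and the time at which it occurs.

Q_p = 27.0 m³/s at t = 6 h

Subtracting baseflow gives direct-runoff ordinates: 0.0, 8.0, 27.0, 22.0, 18.0, 15.0, 12.0, 10.0, 8.0, 6.0, 5.0, 4.0, 0.0 m³/s.
The maximum is 27.0 m³/s, occurring at the reading for t = 6 h.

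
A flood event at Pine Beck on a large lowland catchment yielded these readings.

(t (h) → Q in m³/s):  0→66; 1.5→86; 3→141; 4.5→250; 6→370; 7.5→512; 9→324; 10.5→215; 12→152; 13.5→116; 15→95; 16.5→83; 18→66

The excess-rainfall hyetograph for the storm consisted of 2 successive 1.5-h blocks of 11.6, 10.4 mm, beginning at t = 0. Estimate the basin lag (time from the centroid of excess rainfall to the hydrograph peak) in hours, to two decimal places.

t_L ≈ 6.04 h

Centroid of excess rainfall: t_c = Σ P_i·t̄_i / ΣP_i = 1.4591 h (block centres at 0.75, 2.25 h).
Hydrograph peak occurs at t = 7.5 h, so basin lag t_L = 7.5 − 1.4591 = 6.04 h.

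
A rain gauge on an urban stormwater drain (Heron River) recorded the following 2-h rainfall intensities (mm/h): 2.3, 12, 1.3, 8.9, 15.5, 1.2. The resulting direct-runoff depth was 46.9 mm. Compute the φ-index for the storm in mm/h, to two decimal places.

φ ≈ 4.32 mm/h

Only the 3 blocks with intensity above φ contribute runoff: 12, 8.9, 15.5 mm/h.
Σ(I−φ)·Δt = d  ⇒  (12+8.9+15.5 − 3φ)·2 = 46.9
φ = (36.40 − 46.9/2) / 3 = 4.32 mm/h.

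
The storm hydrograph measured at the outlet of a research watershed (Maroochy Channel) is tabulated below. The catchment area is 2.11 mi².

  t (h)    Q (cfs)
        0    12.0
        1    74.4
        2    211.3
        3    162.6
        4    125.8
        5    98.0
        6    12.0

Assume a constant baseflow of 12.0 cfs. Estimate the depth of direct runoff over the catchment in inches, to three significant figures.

Direct runoff: 0.0, 62.4, 199.3, 150.6, 113.8, 86.0, 0.0 cfs; ΣQ_DR = 612.1 cfs.
V = ΣQ_DR · Δt = 612.1 × 3600 s = 2.204 × 10^6 ft³.
Over A = 2.11 mi², depth = V / A = 0.450 in.

d ≈ 0.450 in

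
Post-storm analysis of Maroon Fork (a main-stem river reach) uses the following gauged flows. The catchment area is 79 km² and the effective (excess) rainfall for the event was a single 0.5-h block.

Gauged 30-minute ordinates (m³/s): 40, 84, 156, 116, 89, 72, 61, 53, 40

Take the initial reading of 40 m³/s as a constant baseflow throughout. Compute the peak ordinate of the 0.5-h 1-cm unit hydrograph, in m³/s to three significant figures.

Direct runoff: 0.0, 44.0, 116.0, 76.0, 49.0, 32.0, 21.0, 13.0, 0.0 m³/s; ΣQ_DR = 351.0 m³/s, peak = 116.0 m³/s.
Runoff depth d = ΣQ_DR·Δt / A = 351.0 × 1800 / (79 km²) = 7.997 mm.
The 1-cm UH is the DRH scaled by (10 mm)/d, so U_p = 116.0 × 10/7.997 = 145 m³/s.

U_p ≈ 145 m³/s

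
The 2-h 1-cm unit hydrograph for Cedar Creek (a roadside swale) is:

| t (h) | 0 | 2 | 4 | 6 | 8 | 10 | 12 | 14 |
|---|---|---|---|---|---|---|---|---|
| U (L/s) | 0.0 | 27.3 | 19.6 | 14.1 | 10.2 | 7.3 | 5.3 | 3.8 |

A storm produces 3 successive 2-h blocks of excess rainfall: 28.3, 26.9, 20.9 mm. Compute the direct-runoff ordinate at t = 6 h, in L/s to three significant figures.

By discrete convolution, Q_j = Σ (P_i / 10 mm) · U_{j−i}.
At t = 6 h (j=3): Q = (28.3/10)·14.1 + (26.9/10)·19.6 + (20.9/10)·27.3 = 150 L/s.

Q ≈ 150 L/s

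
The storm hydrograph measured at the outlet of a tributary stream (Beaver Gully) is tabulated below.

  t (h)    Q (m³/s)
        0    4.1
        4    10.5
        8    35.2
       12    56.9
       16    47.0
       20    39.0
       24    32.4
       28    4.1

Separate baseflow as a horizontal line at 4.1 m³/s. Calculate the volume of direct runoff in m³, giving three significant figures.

V ≈ 2.83 × 10^6 m³

Direct-runoff ordinates (Q − Q_b): 0.0, 6.4, 31.1, 52.8, 42.9, 34.9, 28.3, 0.0 m³/s.
ΣQ_DR = 196.4 m³/s.
With Δt = 4 h = 14400 s, V = ΣQ_DR · Δt = 196.4 × 14400 = 2.83 × 10^6 m³.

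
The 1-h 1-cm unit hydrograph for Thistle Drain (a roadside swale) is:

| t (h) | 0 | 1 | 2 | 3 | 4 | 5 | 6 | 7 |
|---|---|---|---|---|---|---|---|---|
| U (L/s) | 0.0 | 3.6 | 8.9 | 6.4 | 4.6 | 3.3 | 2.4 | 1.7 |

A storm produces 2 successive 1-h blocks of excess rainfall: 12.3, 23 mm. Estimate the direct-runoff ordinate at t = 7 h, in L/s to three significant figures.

By discrete convolution, Q_j = Σ (P_i / 10 mm) · U_{j−i}.
At t = 7 h (j=7): Q = (12.3/10)·1.7 + (23/10)·2.4 = 7.61 L/s.

Q ≈ 7.61 L/s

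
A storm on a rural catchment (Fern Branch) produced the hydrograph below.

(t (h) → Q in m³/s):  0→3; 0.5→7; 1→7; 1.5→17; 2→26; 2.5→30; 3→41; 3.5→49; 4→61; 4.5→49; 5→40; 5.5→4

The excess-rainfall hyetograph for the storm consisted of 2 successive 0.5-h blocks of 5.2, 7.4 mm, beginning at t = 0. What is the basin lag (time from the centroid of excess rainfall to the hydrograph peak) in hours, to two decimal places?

Centroid of excess rainfall: t_c = Σ P_i·t̄_i / ΣP_i = 0.5437 h (block centres at 0.25, 0.75 h).
Hydrograph peak occurs at t = 4 h, so basin lag t_L = 4 − 0.5437 = 3.46 h.

t_L ≈ 3.46 h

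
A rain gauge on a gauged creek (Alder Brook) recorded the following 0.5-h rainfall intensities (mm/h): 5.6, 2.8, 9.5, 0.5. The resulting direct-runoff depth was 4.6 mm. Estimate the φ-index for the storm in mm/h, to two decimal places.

Only the 2 blocks with intensity above φ contribute runoff: 5.6, 9.5 mm/h.
Σ(I−φ)·Δt = d  ⇒  (5.6+9.5 − 2φ)·0.5 = 4.6
φ = (15.10 − 4.6/0.5) / 2 = 2.95 mm/h.

φ ≈ 2.95 mm/h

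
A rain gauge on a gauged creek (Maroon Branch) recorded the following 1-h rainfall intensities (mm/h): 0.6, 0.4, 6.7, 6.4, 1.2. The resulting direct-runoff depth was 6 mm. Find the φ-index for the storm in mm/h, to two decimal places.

φ ≈ 3.55 mm/h

Only the 2 blocks with intensity above φ contribute runoff: 6.7, 6.4 mm/h.
Σ(I−φ)·Δt = d  ⇒  (6.7+6.4 − 2φ)·1 = 6
φ = (13.10 − 6/1) / 2 = 3.55 mm/h.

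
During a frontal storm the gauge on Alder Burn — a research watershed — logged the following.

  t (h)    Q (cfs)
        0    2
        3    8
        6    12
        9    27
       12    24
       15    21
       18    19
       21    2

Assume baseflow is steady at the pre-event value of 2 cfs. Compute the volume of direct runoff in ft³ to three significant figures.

V ≈ 1.07 × 10^6 ft³

Direct-runoff ordinates (Q − Q_b): 0.0, 6.0, 10.0, 25.0, 22.0, 19.0, 17.0, 0.0 cfs.
ΣQ_DR = 99.00 cfs.
With Δt = 3 h = 10800 s, V = ΣQ_DR · Δt = 99.00 × 10800 = 1.07 × 10^6 ft³.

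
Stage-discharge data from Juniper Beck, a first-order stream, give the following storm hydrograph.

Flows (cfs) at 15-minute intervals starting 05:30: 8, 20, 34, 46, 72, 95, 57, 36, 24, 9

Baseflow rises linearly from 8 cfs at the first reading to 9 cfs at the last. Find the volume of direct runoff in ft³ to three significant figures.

V ≈ 2.84 × 10^5 ft³

Direct-runoff ordinates (Q − Q_b): 0.00, 11.89, 25.78, 37.67, 63.56, 86.44, 48.33, 27.22, 15.11, 0.00 cfs.
ΣQ_DR = 316.0 cfs.
With Δt = 0.25 h = 900 s, V = ΣQ_DR · Δt = 316.0 × 900 = 2.84 × 10^5 ft³.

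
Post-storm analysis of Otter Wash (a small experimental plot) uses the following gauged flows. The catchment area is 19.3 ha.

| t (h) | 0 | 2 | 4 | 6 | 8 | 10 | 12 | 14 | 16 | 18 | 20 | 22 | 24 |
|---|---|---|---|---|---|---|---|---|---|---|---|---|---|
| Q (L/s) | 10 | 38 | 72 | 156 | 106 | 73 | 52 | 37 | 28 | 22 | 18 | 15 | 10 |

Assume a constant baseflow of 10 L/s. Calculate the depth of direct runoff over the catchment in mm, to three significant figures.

d ≈ 18.9 mm

Direct runoff: 0.0, 28.0, 62.0, 146.0, 96.0, 63.0, 42.0, 27.0, 18.0, 12.0, 8.0, 5.0, 0.0 L/s; ΣQ_DR = 507.0 L/s.
V = ΣQ_DR · Δt = 507.0 × 7200 s = 3.650 × 10^6 L.
Over A = 19.3 ha, depth = V / A = 18.9 mm.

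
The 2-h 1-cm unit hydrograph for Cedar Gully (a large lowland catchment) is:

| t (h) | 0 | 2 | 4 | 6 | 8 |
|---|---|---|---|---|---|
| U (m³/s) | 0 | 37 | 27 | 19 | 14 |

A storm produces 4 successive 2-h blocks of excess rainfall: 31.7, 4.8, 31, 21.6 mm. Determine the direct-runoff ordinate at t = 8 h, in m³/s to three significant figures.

Q ≈ 217 m³/s

By discrete convolution, Q_j = Σ (P_i / 10 mm) · U_{j−i}.
At t = 8 h (j=4): Q = (31.7/10)·14 + (4.8/10)·19 + (31/10)·27 + (21.6/10)·37 = 217 m³/s.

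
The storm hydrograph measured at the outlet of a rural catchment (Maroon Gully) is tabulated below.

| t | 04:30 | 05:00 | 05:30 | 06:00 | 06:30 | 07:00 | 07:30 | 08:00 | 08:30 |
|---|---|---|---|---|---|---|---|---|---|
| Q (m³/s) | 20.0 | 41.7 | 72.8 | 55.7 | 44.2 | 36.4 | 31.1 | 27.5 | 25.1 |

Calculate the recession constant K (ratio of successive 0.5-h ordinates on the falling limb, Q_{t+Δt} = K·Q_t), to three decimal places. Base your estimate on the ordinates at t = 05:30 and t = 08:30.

Using the recession-limb readings at t = 05:30 and t = 08:30: Q falls from 72.8 to 25.1 m³/s over 6 intervals.
K = (Q₂/Q₁)^(1/6) = (25.1/72.8)^(1/6) = 0.837.

K ≈ 0.837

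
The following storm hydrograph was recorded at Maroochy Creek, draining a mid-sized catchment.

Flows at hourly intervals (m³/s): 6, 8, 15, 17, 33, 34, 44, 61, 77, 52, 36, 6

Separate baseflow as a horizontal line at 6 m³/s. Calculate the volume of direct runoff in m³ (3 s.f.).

Direct-runoff ordinates (Q − Q_b): 0.0, 2.0, 9.0, 11.0, 27.0, 28.0, 38.0, 55.0, 71.0, 46.0, 30.0, 0.0 m³/s.
ΣQ_DR = 317.0 m³/s.
With Δt = 1 h = 3600 s, V = ΣQ_DR · Δt = 317.0 × 3600 = 1.14 × 10^6 m³.

V ≈ 1.14 × 10^6 m³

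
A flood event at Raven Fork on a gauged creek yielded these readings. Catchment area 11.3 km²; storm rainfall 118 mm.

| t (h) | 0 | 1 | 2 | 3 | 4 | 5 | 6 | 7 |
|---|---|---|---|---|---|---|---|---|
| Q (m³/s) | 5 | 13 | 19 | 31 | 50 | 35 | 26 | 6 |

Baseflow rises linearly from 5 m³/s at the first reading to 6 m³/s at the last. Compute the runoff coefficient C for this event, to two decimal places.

C ≈ 0.38

ΣQ_DR = 141.0 m³/s; V = ΣQ_DR·Δt = 5.076 × 10^5 m³.
Runoff depth d = V / A = 44.92 mm.
C = d / P = 44.92 / 118 = 0.38.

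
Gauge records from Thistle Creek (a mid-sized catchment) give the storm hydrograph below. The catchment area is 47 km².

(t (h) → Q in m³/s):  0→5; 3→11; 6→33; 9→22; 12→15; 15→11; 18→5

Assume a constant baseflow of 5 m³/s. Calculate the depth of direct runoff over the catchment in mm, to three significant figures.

Direct runoff: 0.0, 6.0, 28.0, 17.0, 10.0, 6.0, 0.0 m³/s; ΣQ_DR = 67.00 m³/s.
V = ΣQ_DR · Δt = 67.00 × 10800 s = 7.236 × 10^5 m³.
Over A = 47 km², depth = V / A = 15.4 mm.

d ≈ 15.4 mm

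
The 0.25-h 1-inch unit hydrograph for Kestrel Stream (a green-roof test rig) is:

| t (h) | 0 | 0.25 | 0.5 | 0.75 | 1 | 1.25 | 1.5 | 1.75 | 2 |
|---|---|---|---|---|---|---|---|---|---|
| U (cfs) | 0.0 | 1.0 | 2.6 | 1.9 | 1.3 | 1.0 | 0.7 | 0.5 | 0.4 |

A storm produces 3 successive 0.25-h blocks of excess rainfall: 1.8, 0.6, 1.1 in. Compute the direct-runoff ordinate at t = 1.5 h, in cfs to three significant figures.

Q ≈ 3.29 cfs

By discrete convolution, Q_j = Σ (P_i / 1 in) · U_{j−i}.
At t = 1.5 h (j=6): Q = (1.8/1)·0.7 + (0.6/1)·1.0 + (1.1/1)·1.3 = 3.29 cfs.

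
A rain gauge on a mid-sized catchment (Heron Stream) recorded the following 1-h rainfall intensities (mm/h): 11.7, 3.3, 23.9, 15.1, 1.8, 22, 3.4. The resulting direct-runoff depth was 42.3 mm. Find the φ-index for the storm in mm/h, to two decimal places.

φ ≈ 7.60 mm/h

Only the 4 blocks with intensity above φ contribute runoff: 11.7, 23.9, 15.1, 22 mm/h.
Σ(I−φ)·Δt = d  ⇒  (11.7+23.9+15.1+22 − 4φ)·1 = 42.3
φ = (72.70 − 42.3/1) / 4 = 7.60 mm/h.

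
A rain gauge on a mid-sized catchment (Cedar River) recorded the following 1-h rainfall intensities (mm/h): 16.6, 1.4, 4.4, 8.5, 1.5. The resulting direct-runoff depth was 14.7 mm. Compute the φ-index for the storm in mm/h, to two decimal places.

φ ≈ 5.20 mm/h

Only the 2 blocks with intensity above φ contribute runoff: 16.6, 8.5 mm/h.
Σ(I−φ)·Δt = d  ⇒  (16.6+8.5 − 2φ)·1 = 14.7
φ = (25.10 − 14.7/1) / 2 = 5.20 mm/h.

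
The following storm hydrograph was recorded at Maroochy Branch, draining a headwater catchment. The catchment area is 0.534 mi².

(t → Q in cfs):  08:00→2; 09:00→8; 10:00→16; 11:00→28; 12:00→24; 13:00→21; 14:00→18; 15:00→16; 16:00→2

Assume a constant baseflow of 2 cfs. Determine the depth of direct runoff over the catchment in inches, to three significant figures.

Direct runoff: 0.0, 6.0, 14.0, 26.0, 22.0, 19.0, 16.0, 14.0, 0.0 cfs; ΣQ_DR = 117.0 cfs.
V = ΣQ_DR · Δt = 117.0 × 3600 s = 4.212 × 10^5 ft³.
Over A = 0.534 mi², depth = V / A = 0.340 in.

d ≈ 0.340 in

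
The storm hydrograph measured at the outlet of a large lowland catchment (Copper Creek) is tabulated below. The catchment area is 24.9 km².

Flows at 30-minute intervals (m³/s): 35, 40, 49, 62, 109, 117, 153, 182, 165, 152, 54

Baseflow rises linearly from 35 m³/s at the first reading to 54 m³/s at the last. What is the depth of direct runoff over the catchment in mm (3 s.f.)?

Direct runoff: 0.00, 3.10, 10.20, 21.30, 66.40, 72.50, 106.60, 133.70, 114.80, 99.90, 0.00 m³/s; ΣQ_DR = 628.5 m³/s.
V = ΣQ_DR · Δt = 628.5 × 1800 s = 1.131 × 10^6 m³.
Over A = 24.9 km², depth = V / A = 45.4 mm.

d ≈ 45.4 mm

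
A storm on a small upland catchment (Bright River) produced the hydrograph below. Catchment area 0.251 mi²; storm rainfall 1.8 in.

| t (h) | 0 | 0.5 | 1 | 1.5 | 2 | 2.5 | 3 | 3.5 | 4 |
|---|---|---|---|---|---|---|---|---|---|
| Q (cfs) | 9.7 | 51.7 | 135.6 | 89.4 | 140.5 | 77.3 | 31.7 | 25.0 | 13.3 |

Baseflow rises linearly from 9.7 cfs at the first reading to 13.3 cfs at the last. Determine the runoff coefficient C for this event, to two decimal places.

C ≈ 0.81

ΣQ_DR = 470.7 cfs; V = ΣQ_DR·Δt = 8.473 × 10^5 ft³.
Runoff depth d = V / A = 1.453 in.
C = d / P = 1.453 / 1.8 = 0.81.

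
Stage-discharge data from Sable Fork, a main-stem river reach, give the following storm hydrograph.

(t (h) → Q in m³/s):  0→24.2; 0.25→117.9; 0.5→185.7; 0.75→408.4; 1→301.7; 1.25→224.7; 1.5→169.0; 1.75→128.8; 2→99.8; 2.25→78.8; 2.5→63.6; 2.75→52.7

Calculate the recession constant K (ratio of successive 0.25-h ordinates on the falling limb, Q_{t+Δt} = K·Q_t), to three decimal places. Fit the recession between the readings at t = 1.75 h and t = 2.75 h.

Using the recession-limb readings at t = 1.75 h and t = 2.75 h: Q falls from 128.8 to 52.7 m³/s over 4 intervals.
K = (Q₂/Q₁)^(1/4) = (52.7/128.8)^(1/4) = 0.800.

K ≈ 0.800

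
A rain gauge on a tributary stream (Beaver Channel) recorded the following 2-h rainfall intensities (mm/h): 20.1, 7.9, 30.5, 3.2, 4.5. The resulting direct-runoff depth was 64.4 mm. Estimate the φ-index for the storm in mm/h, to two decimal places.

φ ≈ 9.20 mm/h

Only the 2 blocks with intensity above φ contribute runoff: 20.1, 30.5 mm/h.
Σ(I−φ)·Δt = d  ⇒  (20.1+30.5 − 2φ)·2 = 64.4
φ = (50.60 − 64.4/2) / 2 = 9.20 mm/h.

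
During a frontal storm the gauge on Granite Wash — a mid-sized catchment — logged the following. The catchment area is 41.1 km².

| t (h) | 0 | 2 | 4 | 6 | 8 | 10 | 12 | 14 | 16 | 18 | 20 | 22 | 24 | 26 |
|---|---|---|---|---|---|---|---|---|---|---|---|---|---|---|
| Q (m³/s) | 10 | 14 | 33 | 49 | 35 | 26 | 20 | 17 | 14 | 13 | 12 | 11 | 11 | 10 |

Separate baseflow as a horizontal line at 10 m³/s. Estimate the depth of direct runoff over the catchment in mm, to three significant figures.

Direct runoff: 0.0, 4.0, 23.0, 39.0, 25.0, 16.0, 10.0, 7.0, 4.0, 3.0, 2.0, 1.0, 1.0, 0.0 m³/s; ΣQ_DR = 135.0 m³/s.
V = ΣQ_DR · Δt = 135.0 × 7200 s = 9.720 × 10^5 m³.
Over A = 41.1 km², depth = V / A = 23.6 mm.

d ≈ 23.6 mm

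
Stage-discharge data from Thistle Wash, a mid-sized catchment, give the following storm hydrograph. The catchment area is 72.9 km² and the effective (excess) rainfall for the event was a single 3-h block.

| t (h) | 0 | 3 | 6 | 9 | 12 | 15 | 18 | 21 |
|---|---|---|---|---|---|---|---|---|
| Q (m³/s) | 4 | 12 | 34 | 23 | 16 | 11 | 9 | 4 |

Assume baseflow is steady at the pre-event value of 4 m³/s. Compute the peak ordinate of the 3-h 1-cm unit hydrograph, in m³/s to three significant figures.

Direct runoff: 0.0, 8.0, 30.0, 19.0, 12.0, 7.0, 5.0, 0.0 m³/s; ΣQ_DR = 81.00 m³/s, peak = 30.0 m³/s.
Runoff depth d = ΣQ_DR·Δt / A = 81.00 × 10800 / (72.9 km²) = 12.00 mm.
The 1-cm UH is the DRH scaled by (10 mm)/d, so U_p = 30.0 × 10/12.00 = 25.0 m³/s.

U_p ≈ 25.0 m³/s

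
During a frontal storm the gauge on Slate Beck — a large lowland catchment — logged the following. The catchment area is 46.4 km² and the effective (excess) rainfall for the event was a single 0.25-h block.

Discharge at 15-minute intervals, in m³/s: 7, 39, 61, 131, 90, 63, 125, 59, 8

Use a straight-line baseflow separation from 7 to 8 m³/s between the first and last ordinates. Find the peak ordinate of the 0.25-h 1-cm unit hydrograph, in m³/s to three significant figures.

Direct runoff: 0.00, 31.88, 53.75, 123.62, 82.50, 55.38, 117.25, 51.12, 0.00 m³/s; ΣQ_DR = 515.5 m³/s, peak = 123.62 m³/s.
Runoff depth d = ΣQ_DR·Δt / A = 515.5 × 900 / (46.4 km²) = 9.999 mm.
The 1-cm UH is the DRH scaled by (10 mm)/d, so U_p = 123.62 × 10/9.999 = 124 m³/s.

U_p ≈ 124 m³/s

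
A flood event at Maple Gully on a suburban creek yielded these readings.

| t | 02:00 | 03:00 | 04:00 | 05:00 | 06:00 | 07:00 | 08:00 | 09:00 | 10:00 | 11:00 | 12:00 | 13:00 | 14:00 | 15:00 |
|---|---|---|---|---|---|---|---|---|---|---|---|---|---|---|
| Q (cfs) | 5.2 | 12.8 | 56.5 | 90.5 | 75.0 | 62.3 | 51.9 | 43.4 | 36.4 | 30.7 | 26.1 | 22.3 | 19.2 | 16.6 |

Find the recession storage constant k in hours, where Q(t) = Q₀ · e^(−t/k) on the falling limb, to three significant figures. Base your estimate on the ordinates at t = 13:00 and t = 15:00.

k ≈ 6.78 h

On the falling limb, Q drops from 22.3 to 16.6 cfs between t = 13:00 and t = 15:00 (Δt = 2 h).
k = −Δt / ln(Q₂/Q₁) = −2 / ln(16.6/22.3) = 6.78 h.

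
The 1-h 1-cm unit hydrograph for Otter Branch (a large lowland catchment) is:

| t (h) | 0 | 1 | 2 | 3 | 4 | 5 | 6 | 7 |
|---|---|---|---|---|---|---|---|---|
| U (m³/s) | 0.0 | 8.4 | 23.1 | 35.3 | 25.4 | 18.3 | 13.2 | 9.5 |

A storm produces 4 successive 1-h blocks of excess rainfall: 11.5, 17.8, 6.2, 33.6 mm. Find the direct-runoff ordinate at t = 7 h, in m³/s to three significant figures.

By discrete convolution, Q_j = Σ (P_i / 10 mm) · U_{j−i}.
At t = 7 h (j=7): Q = (11.5/10)·9.5 + (17.8/10)·13.2 + (6.2/10)·18.3 + (33.6/10)·25.4 = 131 m³/s.

Q ≈ 131 m³/s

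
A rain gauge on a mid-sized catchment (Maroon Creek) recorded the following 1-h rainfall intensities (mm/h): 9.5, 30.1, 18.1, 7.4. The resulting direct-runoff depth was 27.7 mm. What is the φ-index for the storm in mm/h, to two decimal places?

φ ≈ 10.25 mm/h

Only the 2 blocks with intensity above φ contribute runoff: 30.1, 18.1 mm/h.
Σ(I−φ)·Δt = d  ⇒  (30.1+18.1 − 2φ)·1 = 27.7
φ = (48.20 − 27.7/1) / 2 = 10.25 mm/h.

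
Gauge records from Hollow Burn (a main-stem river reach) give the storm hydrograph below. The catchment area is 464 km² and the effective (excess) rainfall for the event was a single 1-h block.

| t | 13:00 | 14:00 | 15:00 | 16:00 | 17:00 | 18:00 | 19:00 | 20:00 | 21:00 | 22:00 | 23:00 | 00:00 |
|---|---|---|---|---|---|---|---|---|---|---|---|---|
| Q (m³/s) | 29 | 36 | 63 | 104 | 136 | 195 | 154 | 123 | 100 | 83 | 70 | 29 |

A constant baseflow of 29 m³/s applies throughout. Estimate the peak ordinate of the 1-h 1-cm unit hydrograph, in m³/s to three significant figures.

Direct runoff: 0.0, 7.0, 34.0, 75.0, 107.0, 166.0, 125.0, 94.0, 71.0, 54.0, 41.0, 0.0 m³/s; ΣQ_DR = 774.0 m³/s, peak = 166.0 m³/s.
Runoff depth d = ΣQ_DR·Δt / A = 774.0 × 3600 / (464 km²) = 6.005 mm.
The 1-cm UH is the DRH scaled by (10 mm)/d, so U_p = 166.0 × 10/6.005 = 276 m³/s.

U_p ≈ 276 m³/s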